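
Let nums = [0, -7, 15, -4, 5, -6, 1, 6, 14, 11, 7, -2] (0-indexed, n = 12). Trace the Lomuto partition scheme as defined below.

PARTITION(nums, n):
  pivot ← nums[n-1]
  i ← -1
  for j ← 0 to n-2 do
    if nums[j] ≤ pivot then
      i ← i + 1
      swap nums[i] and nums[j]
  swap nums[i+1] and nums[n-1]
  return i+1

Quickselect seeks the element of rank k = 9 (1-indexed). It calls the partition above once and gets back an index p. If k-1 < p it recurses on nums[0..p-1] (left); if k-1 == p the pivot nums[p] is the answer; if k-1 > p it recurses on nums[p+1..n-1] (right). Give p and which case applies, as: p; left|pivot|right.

3; right

pivot = nums[11] = -2; i = -1
j=0: nums[0]=0 > -2 → no swap
j=1: nums[1]=-7 ≤ -2 → i=0, swap nums[0],nums[1] → [-7, 0, 15, -4, 5, -6, 1, 6, 14, 11, 7, -2]
j=2: nums[2]=15 > -2 → no swap
j=3: nums[3]=-4 ≤ -2 → i=1, swap nums[1],nums[3] → [-7, -4, 15, 0, 5, -6, 1, 6, 14, 11, 7, -2]
j=4: nums[4]=5 > -2 → no swap
j=5: nums[5]=-6 ≤ -2 → i=2, swap nums[2],nums[5] → [-7, -4, -6, 0, 5, 15, 1, 6, 14, 11, 7, -2]
j=6: nums[6]=1 > -2 → no swap
j=7: nums[7]=6 > -2 → no swap
j=8: nums[8]=14 > -2 → no swap
j=9: nums[9]=11 > -2 → no swap
j=10: nums[10]=7 > -2 → no swap
final swap nums[3],nums[11] → [-7, -4, -6, -2, 5, 15, 1, 6, 14, 11, 7, 0]; return 3
p = 3; k-1 = 8 > 3 ⇒ right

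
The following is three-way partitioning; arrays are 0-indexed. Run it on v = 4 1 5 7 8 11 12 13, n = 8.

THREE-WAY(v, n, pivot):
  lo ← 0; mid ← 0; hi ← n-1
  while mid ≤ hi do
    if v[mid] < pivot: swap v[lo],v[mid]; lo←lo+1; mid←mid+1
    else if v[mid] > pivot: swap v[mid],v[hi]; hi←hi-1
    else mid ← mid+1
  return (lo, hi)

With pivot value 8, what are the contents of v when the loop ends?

4 1 5 7 8 12 13 11

lo=0 mid=0 hi=7
4<8: swap(0,0), lo=1 mid=1 ⇒ 4 1 5 7 8 11 12 13
1<8: swap(1,1), lo=2 mid=2 ⇒ 4 1 5 7 8 11 12 13
5<8: swap(2,2), lo=3 mid=3 ⇒ 4 1 5 7 8 11 12 13
7<8: swap(3,3), lo=4 mid=4 ⇒ 4 1 5 7 8 11 12 13
8=8: mid=5
11>8: swap(5,7), hi=6 ⇒ 4 1 5 7 8 13 12 11
13>8: swap(5,6), hi=5 ⇒ 4 1 5 7 8 12 13 11
12>8: swap(5,5), hi=4 ⇒ 4 1 5 7 8 12 13 11
done. lo=4 hi=4; v=4 1 5 7 8 12 13 11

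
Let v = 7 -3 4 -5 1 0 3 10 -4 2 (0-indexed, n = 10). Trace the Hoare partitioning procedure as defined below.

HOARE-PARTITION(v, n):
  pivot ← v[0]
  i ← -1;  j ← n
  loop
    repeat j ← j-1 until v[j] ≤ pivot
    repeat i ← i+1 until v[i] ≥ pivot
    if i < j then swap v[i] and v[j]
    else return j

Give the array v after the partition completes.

pivot = v[0] = 7; i = -1, j = 10
j→9 (v[9]=2≤7), i→0 (v[0]=7≥7); i<j, swap → 2 -3 4 -5 1 0 3 10 -4 7
j→8 (v[8]=-4≤7), i→7 (v[7]=10≥7); i<j, swap → 2 -3 4 -5 1 0 3 -4 10 7
j→7, i→8; i≥j, return j=7. v = 2 -3 4 -5 1 0 3 -4 10 7

2 -3 4 -5 1 0 3 -4 10 7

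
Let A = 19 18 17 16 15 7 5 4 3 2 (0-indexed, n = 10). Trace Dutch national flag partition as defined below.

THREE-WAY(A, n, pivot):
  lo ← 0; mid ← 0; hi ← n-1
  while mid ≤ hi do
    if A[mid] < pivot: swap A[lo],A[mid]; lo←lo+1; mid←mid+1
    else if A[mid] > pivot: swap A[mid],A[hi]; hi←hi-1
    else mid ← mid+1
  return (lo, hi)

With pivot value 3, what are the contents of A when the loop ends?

2 3 16 15 7 5 4 17 18 19

pivot = 3; lo=0, mid=0, hi=9
A[mid]=19>3: swap A[0],A[9]; hi=8 → 2 18 17 16 15 7 5 4 3 19
A[mid]=2<3: swap A[0],A[0]; lo=1,mid=1 → 2 18 17 16 15 7 5 4 3 19
A[mid]=18>3: swap A[1],A[8]; hi=7 → 2 3 17 16 15 7 5 4 18 19
A[mid]=3=3: mid=2
A[mid]=17>3: swap A[2],A[7]; hi=6 → 2 3 4 16 15 7 5 17 18 19
A[mid]=4>3: swap A[2],A[6]; hi=5 → 2 3 5 16 15 7 4 17 18 19
A[mid]=5>3: swap A[2],A[5]; hi=4 → 2 3 7 16 15 5 4 17 18 19
A[mid]=7>3: swap A[2],A[4]; hi=3 → 2 3 15 16 7 5 4 17 18 19
A[mid]=15>3: swap A[2],A[3]; hi=2 → 2 3 16 15 7 5 4 17 18 19
A[mid]=16>3: swap A[2],A[2]; hi=1 → 2 3 16 15 7 5 4 17 18 19
end: lo=1, hi=1; A = 2 3 16 15 7 5 4 17 18 19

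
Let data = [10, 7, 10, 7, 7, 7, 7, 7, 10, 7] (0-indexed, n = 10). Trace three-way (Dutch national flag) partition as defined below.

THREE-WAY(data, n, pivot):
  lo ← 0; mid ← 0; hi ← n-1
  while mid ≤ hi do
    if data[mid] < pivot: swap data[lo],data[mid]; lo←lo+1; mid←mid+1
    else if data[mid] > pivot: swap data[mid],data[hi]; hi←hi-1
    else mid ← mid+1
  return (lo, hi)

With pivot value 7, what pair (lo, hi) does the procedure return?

pivot = 7; lo=0, mid=0, hi=9
data[mid]=10>7: swap data[0],data[9]; hi=8 → [7, 7, 10, 7, 7, 7, 7, 7, 10, 10]
data[mid]=7=7: mid=1
data[mid]=7=7: mid=2
data[mid]=10>7: swap data[2],data[8]; hi=7 → [7, 7, 10, 7, 7, 7, 7, 7, 10, 10]
data[mid]=10>7: swap data[2],data[7]; hi=6 → [7, 7, 7, 7, 7, 7, 7, 10, 10, 10]
data[mid]=7=7: mid=3
data[mid]=7=7: mid=4
data[mid]=7=7: mid=5
data[mid]=7=7: mid=6
data[mid]=7=7: mid=7
end: lo=0, hi=6; data = [7, 7, 7, 7, 7, 7, 7, 10, 10, 10]

(0, 6)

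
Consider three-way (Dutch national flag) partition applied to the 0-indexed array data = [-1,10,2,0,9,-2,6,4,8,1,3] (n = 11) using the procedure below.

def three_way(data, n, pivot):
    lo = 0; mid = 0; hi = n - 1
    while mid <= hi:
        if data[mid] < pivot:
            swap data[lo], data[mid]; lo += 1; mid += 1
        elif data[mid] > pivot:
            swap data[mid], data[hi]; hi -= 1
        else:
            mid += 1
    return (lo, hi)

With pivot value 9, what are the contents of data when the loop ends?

[-1,3,2,0,-2,6,4,8,1,9,10]

pivot = 9; lo=0, mid=0, hi=10
data[mid]=-1<9: swap data[0],data[0]; lo=1,mid=1 → [-1,10,2,0,9,-2,6,4,8,1,3]
data[mid]=10>9: swap data[1],data[10]; hi=9 → [-1,3,2,0,9,-2,6,4,8,1,10]
data[mid]=3<9: swap data[1],data[1]; lo=2,mid=2 → [-1,3,2,0,9,-2,6,4,8,1,10]
data[mid]=2<9: swap data[2],data[2]; lo=3,mid=3 → [-1,3,2,0,9,-2,6,4,8,1,10]
data[mid]=0<9: swap data[3],data[3]; lo=4,mid=4 → [-1,3,2,0,9,-2,6,4,8,1,10]
data[mid]=9=9: mid=5
data[mid]=-2<9: swap data[4],data[5]; lo=5,mid=6 → [-1,3,2,0,-2,9,6,4,8,1,10]
data[mid]=6<9: swap data[5],data[6]; lo=6,mid=7 → [-1,3,2,0,-2,6,9,4,8,1,10]
data[mid]=4<9: swap data[6],data[7]; lo=7,mid=8 → [-1,3,2,0,-2,6,4,9,8,1,10]
data[mid]=8<9: swap data[7],data[8]; lo=8,mid=9 → [-1,3,2,0,-2,6,4,8,9,1,10]
data[mid]=1<9: swap data[8],data[9]; lo=9,mid=10 → [-1,3,2,0,-2,6,4,8,1,9,10]
end: lo=9, hi=9; data = [-1,3,2,0,-2,6,4,8,1,9,10]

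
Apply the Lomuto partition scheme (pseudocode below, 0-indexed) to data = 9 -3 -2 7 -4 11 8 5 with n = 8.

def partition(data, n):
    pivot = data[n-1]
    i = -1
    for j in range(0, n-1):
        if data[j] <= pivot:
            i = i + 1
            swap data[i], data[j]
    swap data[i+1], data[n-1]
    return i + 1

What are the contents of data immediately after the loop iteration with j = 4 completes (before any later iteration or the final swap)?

pivot = data[7] = 5; i = -1
j=0: data[0]=9 > 5 → no swap
j=1: data[1]=-3 ≤ 5 → i=0, swap data[0],data[1] → -3 9 -2 7 -4 11 8 5
j=2: data[2]=-2 ≤ 5 → i=1, swap data[1],data[2] → -3 -2 9 7 -4 11 8 5
j=3: data[3]=7 > 5 → no swap
j=4: data[4]=-4 ≤ 5 → i=2, swap data[2],data[4] → -3 -2 -4 7 9 11 8 5
(after j=4) data = -3 -2 -4 7 9 11 8 5

-3 -2 -4 7 9 11 8 5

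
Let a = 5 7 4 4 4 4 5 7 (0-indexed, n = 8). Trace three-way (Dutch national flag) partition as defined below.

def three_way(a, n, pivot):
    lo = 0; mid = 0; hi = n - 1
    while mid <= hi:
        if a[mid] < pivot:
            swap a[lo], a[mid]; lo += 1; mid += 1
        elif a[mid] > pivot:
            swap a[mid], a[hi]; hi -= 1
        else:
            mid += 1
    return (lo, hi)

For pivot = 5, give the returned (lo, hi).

lo=0 mid=0 hi=7
5=5: mid=1
7>5: swap(1,7), hi=6 ⇒ 5 7 4 4 4 4 5 7
7>5: swap(1,6), hi=5 ⇒ 5 5 4 4 4 4 7 7
5=5: mid=2
4<5: swap(0,2), lo=1 mid=3 ⇒ 4 5 5 4 4 4 7 7
4<5: swap(1,3), lo=2 mid=4 ⇒ 4 4 5 5 4 4 7 7
4<5: swap(2,4), lo=3 mid=5 ⇒ 4 4 4 5 5 4 7 7
4<5: swap(3,5), lo=4 mid=6 ⇒ 4 4 4 4 5 5 7 7
done. lo=4 hi=5; a=4 4 4 4 5 5 7 7

(4, 5)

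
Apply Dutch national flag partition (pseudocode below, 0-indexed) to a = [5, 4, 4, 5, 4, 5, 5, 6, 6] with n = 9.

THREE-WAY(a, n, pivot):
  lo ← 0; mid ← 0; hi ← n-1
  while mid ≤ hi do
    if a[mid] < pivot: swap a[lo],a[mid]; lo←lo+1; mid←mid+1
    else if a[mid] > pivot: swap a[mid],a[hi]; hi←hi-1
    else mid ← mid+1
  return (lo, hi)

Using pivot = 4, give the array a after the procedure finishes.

pivot = 4; lo=0, mid=0, hi=8
a[mid]=5>4: swap a[0],a[8]; hi=7 → [6, 4, 4, 5, 4, 5, 5, 6, 5]
a[mid]=6>4: swap a[0],a[7]; hi=6 → [6, 4, 4, 5, 4, 5, 5, 6, 5]
a[mid]=6>4: swap a[0],a[6]; hi=5 → [5, 4, 4, 5, 4, 5, 6, 6, 5]
a[mid]=5>4: swap a[0],a[5]; hi=4 → [5, 4, 4, 5, 4, 5, 6, 6, 5]
a[mid]=5>4: swap a[0],a[4]; hi=3 → [4, 4, 4, 5, 5, 5, 6, 6, 5]
a[mid]=4=4: mid=1
a[mid]=4=4: mid=2
a[mid]=4=4: mid=3
a[mid]=5>4: swap a[3],a[3]; hi=2 → [4, 4, 4, 5, 5, 5, 6, 6, 5]
end: lo=0, hi=2; a = [4, 4, 4, 5, 5, 5, 6, 6, 5]

[4, 4, 4, 5, 5, 5, 6, 6, 5]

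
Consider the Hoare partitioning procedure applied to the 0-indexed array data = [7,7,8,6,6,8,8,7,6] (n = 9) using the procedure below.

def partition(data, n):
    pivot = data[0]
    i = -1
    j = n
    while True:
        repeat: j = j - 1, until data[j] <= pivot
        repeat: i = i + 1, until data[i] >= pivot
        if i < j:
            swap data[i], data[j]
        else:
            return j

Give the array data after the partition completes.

pivot=7
j stops at 8 (6), i stops at 0 (7); swap ⇒ [6,7,8,6,6,8,8,7,7]
j stops at 7 (7), i stops at 1 (7); swap ⇒ [6,7,8,6,6,8,8,7,7]
j stops at 4 (6), i stops at 2 (8); swap ⇒ [6,7,6,6,8,8,8,7,7]
j stops at 3, i stops at 4; i≥j ⇒ return 3. data=[6,7,6,6,8,8,8,7,7]

[6,7,6,6,8,8,8,7,7]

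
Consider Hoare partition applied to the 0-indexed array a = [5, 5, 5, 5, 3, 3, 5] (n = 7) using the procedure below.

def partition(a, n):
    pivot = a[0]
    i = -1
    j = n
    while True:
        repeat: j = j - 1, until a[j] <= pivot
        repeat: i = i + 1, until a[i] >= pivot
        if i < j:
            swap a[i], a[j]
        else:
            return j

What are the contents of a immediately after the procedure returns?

[5, 3, 3, 5, 5, 5, 5]

pivot=5
j stops at 6 (5), i stops at 0 (5); swap ⇒ [5, 5, 5, 5, 3, 3, 5]
j stops at 5 (3), i stops at 1 (5); swap ⇒ [5, 3, 5, 5, 3, 5, 5]
j stops at 4 (3), i stops at 2 (5); swap ⇒ [5, 3, 3, 5, 5, 5, 5]
j stops at 3, i stops at 3; i≥j ⇒ return 3. a=[5, 3, 3, 5, 5, 5, 5]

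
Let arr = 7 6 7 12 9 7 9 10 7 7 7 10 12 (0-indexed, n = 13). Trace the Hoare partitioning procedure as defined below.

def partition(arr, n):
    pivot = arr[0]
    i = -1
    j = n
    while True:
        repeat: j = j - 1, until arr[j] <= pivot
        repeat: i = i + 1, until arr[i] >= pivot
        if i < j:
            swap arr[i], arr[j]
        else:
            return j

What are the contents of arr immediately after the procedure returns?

pivot = arr[0] = 7; i = -1, j = 13
j→10 (arr[10]=7≤7), i→0 (arr[0]=7≥7); i<j, swap → 7 6 7 12 9 7 9 10 7 7 7 10 12
j→9 (arr[9]=7≤7), i→2 (arr[2]=7≥7); i<j, swap → 7 6 7 12 9 7 9 10 7 7 7 10 12
j→8 (arr[8]=7≤7), i→3 (arr[3]=12≥7); i<j, swap → 7 6 7 7 9 7 9 10 12 7 7 10 12
j→5 (arr[5]=7≤7), i→4 (arr[4]=9≥7); i<j, swap → 7 6 7 7 7 9 9 10 12 7 7 10 12
j→4, i→5; i≥j, return j=4. arr = 7 6 7 7 7 9 9 10 12 7 7 10 12

7 6 7 7 7 9 9 10 12 7 7 10 12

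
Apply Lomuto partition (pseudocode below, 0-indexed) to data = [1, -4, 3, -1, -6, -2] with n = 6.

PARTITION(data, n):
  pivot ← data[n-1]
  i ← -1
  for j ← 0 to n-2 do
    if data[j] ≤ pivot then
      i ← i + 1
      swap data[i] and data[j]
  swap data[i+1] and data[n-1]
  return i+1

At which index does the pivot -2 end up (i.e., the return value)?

pivot = data[5] = -2; i = -1
j=0: data[0]=1 > -2 → no swap
j=1: data[1]=-4 ≤ -2 → i=0, swap data[0],data[1] → [-4, 1, 3, -1, -6, -2]
j=2: data[2]=3 > -2 → no swap
j=3: data[3]=-1 > -2 → no swap
j=4: data[4]=-6 ≤ -2 → i=1, swap data[1],data[4] → [-4, -6, 3, -1, 1, -2]
final swap data[2],data[5] → [-4, -6, -2, -1, 1, 3]; return 2

2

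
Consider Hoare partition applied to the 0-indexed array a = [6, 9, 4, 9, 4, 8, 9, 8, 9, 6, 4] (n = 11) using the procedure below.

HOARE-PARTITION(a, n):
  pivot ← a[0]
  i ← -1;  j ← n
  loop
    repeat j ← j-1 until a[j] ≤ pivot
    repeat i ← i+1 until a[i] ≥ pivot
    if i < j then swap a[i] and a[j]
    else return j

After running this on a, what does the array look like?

pivot = a[0] = 6; i = -1, j = 11
j→10 (a[10]=4≤6), i→0 (a[0]=6≥6); i<j, swap → [4, 9, 4, 9, 4, 8, 9, 8, 9, 6, 6]
j→9 (a[9]=6≤6), i→1 (a[1]=9≥6); i<j, swap → [4, 6, 4, 9, 4, 8, 9, 8, 9, 9, 6]
j→4 (a[4]=4≤6), i→3 (a[3]=9≥6); i<j, swap → [4, 6, 4, 4, 9, 8, 9, 8, 9, 9, 6]
j→3, i→4; i≥j, return j=3. a = [4, 6, 4, 4, 9, 8, 9, 8, 9, 9, 6]

[4, 6, 4, 4, 9, 8, 9, 8, 9, 9, 6]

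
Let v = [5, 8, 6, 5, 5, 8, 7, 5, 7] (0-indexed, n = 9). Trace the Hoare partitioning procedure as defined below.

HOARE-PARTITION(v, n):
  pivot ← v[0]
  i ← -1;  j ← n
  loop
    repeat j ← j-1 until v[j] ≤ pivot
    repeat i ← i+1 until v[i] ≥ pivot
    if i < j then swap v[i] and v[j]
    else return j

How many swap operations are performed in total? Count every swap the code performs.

3

pivot = v[0] = 5; i = -1, j = 9
j→7 (v[7]=5≤5), i→0 (v[0]=5≥5); i<j, swap → [5, 8, 6, 5, 5, 8, 7, 5, 7]
j→4 (v[4]=5≤5), i→1 (v[1]=8≥5); i<j, swap → [5, 5, 6, 5, 8, 8, 7, 5, 7]
j→3 (v[3]=5≤5), i→2 (v[2]=6≥5); i<j, swap → [5, 5, 5, 6, 8, 8, 7, 5, 7]
j→2, i→3; i≥j, return j=2. v = [5, 5, 5, 6, 8, 8, 7, 5, 7]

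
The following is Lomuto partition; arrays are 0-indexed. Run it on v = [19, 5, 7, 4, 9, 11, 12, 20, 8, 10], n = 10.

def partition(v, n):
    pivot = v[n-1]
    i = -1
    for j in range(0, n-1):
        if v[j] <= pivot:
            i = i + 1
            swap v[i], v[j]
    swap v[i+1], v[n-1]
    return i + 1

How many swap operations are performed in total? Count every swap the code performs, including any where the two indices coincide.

pivot=10, i=-1
j=0: 19>10, skip
j=1: 5≤10, i=0, swap(0,1) ⇒ [5, 19, 7, 4, 9, 11, 12, 20, 8, 10]
j=2: 7≤10, i=1, swap(1,2) ⇒ [5, 7, 19, 4, 9, 11, 12, 20, 8, 10]
j=3: 4≤10, i=2, swap(2,3) ⇒ [5, 7, 4, 19, 9, 11, 12, 20, 8, 10]
j=4: 9≤10, i=3, swap(3,4) ⇒ [5, 7, 4, 9, 19, 11, 12, 20, 8, 10]
j=5: 11>10, skip
j=6: 12>10, skip
j=7: 20>10, skip
j=8: 8≤10, i=4, swap(4,8) ⇒ [5, 7, 4, 9, 8, 11, 12, 20, 19, 10]
swap(5,9) ⇒ [5, 7, 4, 9, 8, 10, 12, 20, 19, 11]; return 5

6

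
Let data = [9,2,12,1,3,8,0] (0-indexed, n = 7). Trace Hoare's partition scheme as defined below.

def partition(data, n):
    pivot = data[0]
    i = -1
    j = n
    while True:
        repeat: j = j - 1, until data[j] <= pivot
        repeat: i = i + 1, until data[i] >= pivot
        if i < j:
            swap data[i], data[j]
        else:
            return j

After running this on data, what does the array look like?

pivot=9
j stops at 6 (0), i stops at 0 (9); swap ⇒ [0,2,12,1,3,8,9]
j stops at 5 (8), i stops at 2 (12); swap ⇒ [0,2,8,1,3,12,9]
j stops at 4, i stops at 5; i≥j ⇒ return 4. data=[0,2,8,1,3,12,9]

[0,2,8,1,3,12,9]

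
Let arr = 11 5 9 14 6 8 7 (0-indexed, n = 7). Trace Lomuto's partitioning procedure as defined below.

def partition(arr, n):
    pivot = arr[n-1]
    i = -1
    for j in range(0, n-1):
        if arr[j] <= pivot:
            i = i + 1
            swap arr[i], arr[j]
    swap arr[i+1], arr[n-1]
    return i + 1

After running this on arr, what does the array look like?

5 6 7 14 11 8 9

pivot = arr[6] = 7; i = -1
j=0: arr[0]=11 > 7 → no swap
j=1: arr[1]=5 ≤ 7 → i=0, swap arr[0],arr[1] → 5 11 9 14 6 8 7
j=2: arr[2]=9 > 7 → no swap
j=3: arr[3]=14 > 7 → no swap
j=4: arr[4]=6 ≤ 7 → i=1, swap arr[1],arr[4] → 5 6 9 14 11 8 7
j=5: arr[5]=8 > 7 → no swap
final swap arr[2],arr[6] → 5 6 7 14 11 8 9; return 2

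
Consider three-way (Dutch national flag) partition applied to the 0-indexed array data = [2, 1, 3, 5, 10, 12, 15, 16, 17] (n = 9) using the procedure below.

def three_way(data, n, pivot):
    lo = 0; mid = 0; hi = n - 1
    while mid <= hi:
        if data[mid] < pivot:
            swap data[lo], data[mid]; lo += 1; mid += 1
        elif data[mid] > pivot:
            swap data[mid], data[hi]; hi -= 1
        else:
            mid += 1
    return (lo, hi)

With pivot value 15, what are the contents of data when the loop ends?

lo=0 mid=0 hi=8
2<15: swap(0,0), lo=1 mid=1 ⇒ [2, 1, 3, 5, 10, 12, 15, 16, 17]
1<15: swap(1,1), lo=2 mid=2 ⇒ [2, 1, 3, 5, 10, 12, 15, 16, 17]
3<15: swap(2,2), lo=3 mid=3 ⇒ [2, 1, 3, 5, 10, 12, 15, 16, 17]
5<15: swap(3,3), lo=4 mid=4 ⇒ [2, 1, 3, 5, 10, 12, 15, 16, 17]
10<15: swap(4,4), lo=5 mid=5 ⇒ [2, 1, 3, 5, 10, 12, 15, 16, 17]
12<15: swap(5,5), lo=6 mid=6 ⇒ [2, 1, 3, 5, 10, 12, 15, 16, 17]
15=15: mid=7
16>15: swap(7,8), hi=7 ⇒ [2, 1, 3, 5, 10, 12, 15, 17, 16]
17>15: swap(7,7), hi=6 ⇒ [2, 1, 3, 5, 10, 12, 15, 17, 16]
done. lo=6 hi=6; data=[2, 1, 3, 5, 10, 12, 15, 17, 16]

[2, 1, 3, 5, 10, 12, 15, 17, 16]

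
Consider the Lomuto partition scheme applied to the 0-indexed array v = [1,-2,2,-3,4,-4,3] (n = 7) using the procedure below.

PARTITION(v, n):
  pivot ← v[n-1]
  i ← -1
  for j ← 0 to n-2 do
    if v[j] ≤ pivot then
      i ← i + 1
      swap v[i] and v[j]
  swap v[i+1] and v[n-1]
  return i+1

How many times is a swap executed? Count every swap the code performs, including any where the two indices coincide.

6

pivot=3, i=-1
j=0: 1≤3, i=0, swap(0,0) ⇒ [1,-2,2,-3,4,-4,3]
j=1: -2≤3, i=1, swap(1,1) ⇒ [1,-2,2,-3,4,-4,3]
j=2: 2≤3, i=2, swap(2,2) ⇒ [1,-2,2,-3,4,-4,3]
j=3: -3≤3, i=3, swap(3,3) ⇒ [1,-2,2,-3,4,-4,3]
j=4: 4>3, skip
j=5: -4≤3, i=4, swap(4,5) ⇒ [1,-2,2,-3,-4,4,3]
swap(5,6) ⇒ [1,-2,2,-3,-4,3,4]; return 5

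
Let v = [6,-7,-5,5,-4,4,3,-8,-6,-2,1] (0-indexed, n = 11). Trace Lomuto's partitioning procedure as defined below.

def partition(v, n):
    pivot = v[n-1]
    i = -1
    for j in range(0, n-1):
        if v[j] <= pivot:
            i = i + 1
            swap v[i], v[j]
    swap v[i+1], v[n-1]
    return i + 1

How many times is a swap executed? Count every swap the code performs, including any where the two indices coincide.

7

pivot = v[10] = 1; i = -1
j=0: v[0]=6 > 1 → no swap
j=1: v[1]=-7 ≤ 1 → i=0, swap v[0],v[1] → [-7,6,-5,5,-4,4,3,-8,-6,-2,1]
j=2: v[2]=-5 ≤ 1 → i=1, swap v[1],v[2] → [-7,-5,6,5,-4,4,3,-8,-6,-2,1]
j=3: v[3]=5 > 1 → no swap
j=4: v[4]=-4 ≤ 1 → i=2, swap v[2],v[4] → [-7,-5,-4,5,6,4,3,-8,-6,-2,1]
j=5: v[5]=4 > 1 → no swap
j=6: v[6]=3 > 1 → no swap
j=7: v[7]=-8 ≤ 1 → i=3, swap v[3],v[7] → [-7,-5,-4,-8,6,4,3,5,-6,-2,1]
j=8: v[8]=-6 ≤ 1 → i=4, swap v[4],v[8] → [-7,-5,-4,-8,-6,4,3,5,6,-2,1]
j=9: v[9]=-2 ≤ 1 → i=5, swap v[5],v[9] → [-7,-5,-4,-8,-6,-2,3,5,6,4,1]
final swap v[6],v[10] → [-7,-5,-4,-8,-6,-2,1,5,6,4,3]; return 6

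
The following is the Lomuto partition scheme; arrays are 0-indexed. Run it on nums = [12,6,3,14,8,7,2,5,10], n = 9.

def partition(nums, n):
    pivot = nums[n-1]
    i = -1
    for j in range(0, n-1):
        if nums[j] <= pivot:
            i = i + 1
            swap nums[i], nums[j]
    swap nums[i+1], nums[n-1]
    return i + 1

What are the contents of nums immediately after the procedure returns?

[6,3,8,7,2,5,10,14,12]

pivot = nums[8] = 10; i = -1
j=0: nums[0]=12 > 10 → no swap
j=1: nums[1]=6 ≤ 10 → i=0, swap nums[0],nums[1] → [6,12,3,14,8,7,2,5,10]
j=2: nums[2]=3 ≤ 10 → i=1, swap nums[1],nums[2] → [6,3,12,14,8,7,2,5,10]
j=3: nums[3]=14 > 10 → no swap
j=4: nums[4]=8 ≤ 10 → i=2, swap nums[2],nums[4] → [6,3,8,14,12,7,2,5,10]
j=5: nums[5]=7 ≤ 10 → i=3, swap nums[3],nums[5] → [6,3,8,7,12,14,2,5,10]
j=6: nums[6]=2 ≤ 10 → i=4, swap nums[4],nums[6] → [6,3,8,7,2,14,12,5,10]
j=7: nums[7]=5 ≤ 10 → i=5, swap nums[5],nums[7] → [6,3,8,7,2,5,12,14,10]
final swap nums[6],nums[8] → [6,3,8,7,2,5,10,14,12]; return 6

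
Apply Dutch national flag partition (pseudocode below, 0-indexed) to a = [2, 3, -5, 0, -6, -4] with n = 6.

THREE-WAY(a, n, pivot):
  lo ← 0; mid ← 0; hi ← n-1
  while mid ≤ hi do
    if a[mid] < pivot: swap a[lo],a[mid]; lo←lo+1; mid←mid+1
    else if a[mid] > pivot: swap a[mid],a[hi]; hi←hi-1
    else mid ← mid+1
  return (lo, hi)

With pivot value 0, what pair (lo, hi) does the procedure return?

lo=0 mid=0 hi=5
2>0: swap(0,5), hi=4 ⇒ [-4, 3, -5, 0, -6, 2]
-4<0: swap(0,0), lo=1 mid=1 ⇒ [-4, 3, -5, 0, -6, 2]
3>0: swap(1,4), hi=3 ⇒ [-4, -6, -5, 0, 3, 2]
-6<0: swap(1,1), lo=2 mid=2 ⇒ [-4, -6, -5, 0, 3, 2]
-5<0: swap(2,2), lo=3 mid=3 ⇒ [-4, -6, -5, 0, 3, 2]
0=0: mid=4
done. lo=3 hi=3; a=[-4, -6, -5, 0, 3, 2]

(3, 3)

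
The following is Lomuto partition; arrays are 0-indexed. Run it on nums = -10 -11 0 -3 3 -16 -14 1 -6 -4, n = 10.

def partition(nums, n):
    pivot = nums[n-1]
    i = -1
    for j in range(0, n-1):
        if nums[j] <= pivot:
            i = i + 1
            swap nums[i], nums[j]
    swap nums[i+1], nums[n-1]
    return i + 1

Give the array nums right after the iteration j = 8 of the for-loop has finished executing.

pivot = nums[9] = -4; i = -1
j=0: nums[0]=-10 ≤ -4 → i=0, swap nums[0],nums[0] (no change) → -10 -11 0 -3 3 -16 -14 1 -6 -4
j=1: nums[1]=-11 ≤ -4 → i=1, swap nums[1],nums[1] (no change) → -10 -11 0 -3 3 -16 -14 1 -6 -4
j=2: nums[2]=0 > -4 → no swap
j=3: nums[3]=-3 > -4 → no swap
j=4: nums[4]=3 > -4 → no swap
j=5: nums[5]=-16 ≤ -4 → i=2, swap nums[2],nums[5] → -10 -11 -16 -3 3 0 -14 1 -6 -4
j=6: nums[6]=-14 ≤ -4 → i=3, swap nums[3],nums[6] → -10 -11 -16 -14 3 0 -3 1 -6 -4
j=7: nums[7]=1 > -4 → no swap
j=8: nums[8]=-6 ≤ -4 → i=4, swap nums[4],nums[8] → -10 -11 -16 -14 -6 0 -3 1 3 -4
(after j=8) nums = -10 -11 -16 -14 -6 0 -3 1 3 -4

-10 -11 -16 -14 -6 0 -3 1 3 -4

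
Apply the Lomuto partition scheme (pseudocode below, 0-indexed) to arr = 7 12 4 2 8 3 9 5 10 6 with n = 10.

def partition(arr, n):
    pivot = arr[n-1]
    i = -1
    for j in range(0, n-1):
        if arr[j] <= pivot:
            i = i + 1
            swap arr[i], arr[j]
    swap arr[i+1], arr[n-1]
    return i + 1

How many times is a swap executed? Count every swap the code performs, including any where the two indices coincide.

5

pivot=6, i=-1
j=0: 7>6, skip
j=1: 12>6, skip
j=2: 4≤6, i=0, swap(0,2) ⇒ 4 12 7 2 8 3 9 5 10 6
j=3: 2≤6, i=1, swap(1,3) ⇒ 4 2 7 12 8 3 9 5 10 6
j=4: 8>6, skip
j=5: 3≤6, i=2, swap(2,5) ⇒ 4 2 3 12 8 7 9 5 10 6
j=6: 9>6, skip
j=7: 5≤6, i=3, swap(3,7) ⇒ 4 2 3 5 8 7 9 12 10 6
j=8: 10>6, skip
swap(4,9) ⇒ 4 2 3 5 6 7 9 12 10 8; return 4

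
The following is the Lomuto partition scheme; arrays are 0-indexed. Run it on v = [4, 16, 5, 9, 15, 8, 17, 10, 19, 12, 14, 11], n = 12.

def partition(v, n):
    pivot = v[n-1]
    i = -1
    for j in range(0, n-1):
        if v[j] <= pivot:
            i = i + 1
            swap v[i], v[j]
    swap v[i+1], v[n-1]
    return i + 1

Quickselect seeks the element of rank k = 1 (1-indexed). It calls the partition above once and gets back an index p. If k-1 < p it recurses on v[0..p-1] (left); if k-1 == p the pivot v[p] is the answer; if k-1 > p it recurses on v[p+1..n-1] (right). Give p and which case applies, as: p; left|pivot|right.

5; left

pivot = v[11] = 11; i = -1
j=0: v[0]=4 ≤ 11 → i=0, swap v[0],v[0] (no change) → [4, 16, 5, 9, 15, 8, 17, 10, 19, 12, 14, 11]
j=1: v[1]=16 > 11 → no swap
j=2: v[2]=5 ≤ 11 → i=1, swap v[1],v[2] → [4, 5, 16, 9, 15, 8, 17, 10, 19, 12, 14, 11]
j=3: v[3]=9 ≤ 11 → i=2, swap v[2],v[3] → [4, 5, 9, 16, 15, 8, 17, 10, 19, 12, 14, 11]
j=4: v[4]=15 > 11 → no swap
j=5: v[5]=8 ≤ 11 → i=3, swap v[3],v[5] → [4, 5, 9, 8, 15, 16, 17, 10, 19, 12, 14, 11]
j=6: v[6]=17 > 11 → no swap
j=7: v[7]=10 ≤ 11 → i=4, swap v[4],v[7] → [4, 5, 9, 8, 10, 16, 17, 15, 19, 12, 14, 11]
j=8: v[8]=19 > 11 → no swap
j=9: v[9]=12 > 11 → no swap
j=10: v[10]=14 > 11 → no swap
final swap v[5],v[11] → [4, 5, 9, 8, 10, 11, 17, 15, 19, 12, 14, 16]; return 5
p = 5; k-1 = 0 < 5 ⇒ left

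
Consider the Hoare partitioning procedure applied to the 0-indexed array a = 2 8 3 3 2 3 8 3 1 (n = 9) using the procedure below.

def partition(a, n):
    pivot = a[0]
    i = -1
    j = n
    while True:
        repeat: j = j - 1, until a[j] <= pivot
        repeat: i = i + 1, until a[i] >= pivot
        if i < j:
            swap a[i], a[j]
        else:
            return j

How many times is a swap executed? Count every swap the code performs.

2

pivot = a[0] = 2; i = -1, j = 9
j→8 (a[8]=1≤2), i→0 (a[0]=2≥2); i<j, swap → 1 8 3 3 2 3 8 3 2
j→4 (a[4]=2≤2), i→1 (a[1]=8≥2); i<j, swap → 1 2 3 3 8 3 8 3 2
j→1, i→2; i≥j, return j=1. a = 1 2 3 3 8 3 8 3 2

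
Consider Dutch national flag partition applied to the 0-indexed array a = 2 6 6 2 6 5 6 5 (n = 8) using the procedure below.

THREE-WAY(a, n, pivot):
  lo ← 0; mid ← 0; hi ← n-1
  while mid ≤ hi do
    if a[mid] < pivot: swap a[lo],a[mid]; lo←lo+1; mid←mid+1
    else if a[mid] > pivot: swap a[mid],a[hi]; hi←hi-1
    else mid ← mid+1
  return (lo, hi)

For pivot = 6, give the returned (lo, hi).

(4, 7)

pivot = 6; lo=0, mid=0, hi=7
a[mid]=2<6: swap a[0],a[0]; lo=1,mid=1 → 2 6 6 2 6 5 6 5
a[mid]=6=6: mid=2
a[mid]=6=6: mid=3
a[mid]=2<6: swap a[1],a[3]; lo=2,mid=4 → 2 2 6 6 6 5 6 5
a[mid]=6=6: mid=5
a[mid]=5<6: swap a[2],a[5]; lo=3,mid=6 → 2 2 5 6 6 6 6 5
a[mid]=6=6: mid=7
a[mid]=5<6: swap a[3],a[7]; lo=4,mid=8 → 2 2 5 5 6 6 6 6
end: lo=4, hi=7; a = 2 2 5 5 6 6 6 6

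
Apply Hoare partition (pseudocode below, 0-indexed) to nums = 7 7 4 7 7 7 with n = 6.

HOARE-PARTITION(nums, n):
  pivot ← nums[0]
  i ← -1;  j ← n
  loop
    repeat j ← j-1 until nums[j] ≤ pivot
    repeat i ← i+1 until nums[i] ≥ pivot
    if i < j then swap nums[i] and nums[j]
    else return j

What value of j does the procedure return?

3

pivot=7
j stops at 5 (7), i stops at 0 (7); swap ⇒ 7 7 4 7 7 7
j stops at 4 (7), i stops at 1 (7); swap ⇒ 7 7 4 7 7 7
j stops at 3, i stops at 3; i≥j ⇒ return 3. nums=7 7 4 7 7 7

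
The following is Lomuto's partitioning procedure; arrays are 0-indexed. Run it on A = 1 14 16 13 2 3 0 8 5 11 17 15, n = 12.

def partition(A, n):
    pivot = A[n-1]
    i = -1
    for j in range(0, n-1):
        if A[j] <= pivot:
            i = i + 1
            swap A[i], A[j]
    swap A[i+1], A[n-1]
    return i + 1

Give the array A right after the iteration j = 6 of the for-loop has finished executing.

1 14 13 2 3 0 16 8 5 11 17 15

pivot = A[11] = 15; i = -1
j=0: A[0]=1 ≤ 15 → i=0, swap A[0],A[0] (no change) → 1 14 16 13 2 3 0 8 5 11 17 15
j=1: A[1]=14 ≤ 15 → i=1, swap A[1],A[1] (no change) → 1 14 16 13 2 3 0 8 5 11 17 15
j=2: A[2]=16 > 15 → no swap
j=3: A[3]=13 ≤ 15 → i=2, swap A[2],A[3] → 1 14 13 16 2 3 0 8 5 11 17 15
j=4: A[4]=2 ≤ 15 → i=3, swap A[3],A[4] → 1 14 13 2 16 3 0 8 5 11 17 15
j=5: A[5]=3 ≤ 15 → i=4, swap A[4],A[5] → 1 14 13 2 3 16 0 8 5 11 17 15
j=6: A[6]=0 ≤ 15 → i=5, swap A[5],A[6] → 1 14 13 2 3 0 16 8 5 11 17 15
(after j=6) A = 1 14 13 2 3 0 16 8 5 11 17 15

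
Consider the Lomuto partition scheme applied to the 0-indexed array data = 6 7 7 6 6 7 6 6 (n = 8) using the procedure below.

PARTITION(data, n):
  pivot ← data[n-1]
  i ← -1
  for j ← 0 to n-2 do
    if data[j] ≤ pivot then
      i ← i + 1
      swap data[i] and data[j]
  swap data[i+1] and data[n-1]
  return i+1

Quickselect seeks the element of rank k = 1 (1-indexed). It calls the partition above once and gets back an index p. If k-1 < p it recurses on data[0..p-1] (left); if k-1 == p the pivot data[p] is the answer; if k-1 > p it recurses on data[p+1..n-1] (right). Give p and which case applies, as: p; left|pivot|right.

4; left

pivot=6, i=-1
j=0: 6≤6, i=0, swap(0,0) ⇒ 6 7 7 6 6 7 6 6
j=1: 7>6, skip
j=2: 7>6, skip
j=3: 6≤6, i=1, swap(1,3) ⇒ 6 6 7 7 6 7 6 6
j=4: 6≤6, i=2, swap(2,4) ⇒ 6 6 6 7 7 7 6 6
j=5: 7>6, skip
j=6: 6≤6, i=3, swap(3,6) ⇒ 6 6 6 6 7 7 7 6
swap(4,7) ⇒ 6 6 6 6 6 7 7 7; return 4
p = 4; k-1 = 0 < 4 ⇒ left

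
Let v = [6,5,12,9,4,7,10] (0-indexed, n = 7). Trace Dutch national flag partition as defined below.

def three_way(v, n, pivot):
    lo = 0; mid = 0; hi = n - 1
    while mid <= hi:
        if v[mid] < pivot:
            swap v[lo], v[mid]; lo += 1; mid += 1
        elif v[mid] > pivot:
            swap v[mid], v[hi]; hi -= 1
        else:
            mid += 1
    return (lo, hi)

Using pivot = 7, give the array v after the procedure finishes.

lo=0 mid=0 hi=6
6<7: swap(0,0), lo=1 mid=1 ⇒ [6,5,12,9,4,7,10]
5<7: swap(1,1), lo=2 mid=2 ⇒ [6,5,12,9,4,7,10]
12>7: swap(2,6), hi=5 ⇒ [6,5,10,9,4,7,12]
10>7: swap(2,5), hi=4 ⇒ [6,5,7,9,4,10,12]
7=7: mid=3
9>7: swap(3,4), hi=3 ⇒ [6,5,7,4,9,10,12]
4<7: swap(2,3), lo=3 mid=4 ⇒ [6,5,4,7,9,10,12]
done. lo=3 hi=3; v=[6,5,4,7,9,10,12]

[6,5,4,7,9,10,12]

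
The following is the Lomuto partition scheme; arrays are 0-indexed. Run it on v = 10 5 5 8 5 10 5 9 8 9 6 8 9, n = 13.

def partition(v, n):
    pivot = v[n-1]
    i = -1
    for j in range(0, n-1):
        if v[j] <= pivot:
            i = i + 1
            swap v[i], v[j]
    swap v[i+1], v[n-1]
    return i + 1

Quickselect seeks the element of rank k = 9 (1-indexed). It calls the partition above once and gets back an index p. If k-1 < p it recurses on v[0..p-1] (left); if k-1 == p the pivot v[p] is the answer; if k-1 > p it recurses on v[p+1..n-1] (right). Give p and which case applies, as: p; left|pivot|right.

10; left

pivot = v[12] = 9; i = -1
j=0: v[0]=10 > 9 → no swap
j=1: v[1]=5 ≤ 9 → i=0, swap v[0],v[1] → 5 10 5 8 5 10 5 9 8 9 6 8 9
j=2: v[2]=5 ≤ 9 → i=1, swap v[1],v[2] → 5 5 10 8 5 10 5 9 8 9 6 8 9
j=3: v[3]=8 ≤ 9 → i=2, swap v[2],v[3] → 5 5 8 10 5 10 5 9 8 9 6 8 9
j=4: v[4]=5 ≤ 9 → i=3, swap v[3],v[4] → 5 5 8 5 10 10 5 9 8 9 6 8 9
j=5: v[5]=10 > 9 → no swap
j=6: v[6]=5 ≤ 9 → i=4, swap v[4],v[6] → 5 5 8 5 5 10 10 9 8 9 6 8 9
j=7: v[7]=9 ≤ 9 → i=5, swap v[5],v[7] → 5 5 8 5 5 9 10 10 8 9 6 8 9
j=8: v[8]=8 ≤ 9 → i=6, swap v[6],v[8] → 5 5 8 5 5 9 8 10 10 9 6 8 9
j=9: v[9]=9 ≤ 9 → i=7, swap v[7],v[9] → 5 5 8 5 5 9 8 9 10 10 6 8 9
j=10: v[10]=6 ≤ 9 → i=8, swap v[8],v[10] → 5 5 8 5 5 9 8 9 6 10 10 8 9
j=11: v[11]=8 ≤ 9 → i=9, swap v[9],v[11] → 5 5 8 5 5 9 8 9 6 8 10 10 9
final swap v[10],v[12] → 5 5 8 5 5 9 8 9 6 8 9 10 10; return 10
p = 10; k-1 = 8 < 10 ⇒ left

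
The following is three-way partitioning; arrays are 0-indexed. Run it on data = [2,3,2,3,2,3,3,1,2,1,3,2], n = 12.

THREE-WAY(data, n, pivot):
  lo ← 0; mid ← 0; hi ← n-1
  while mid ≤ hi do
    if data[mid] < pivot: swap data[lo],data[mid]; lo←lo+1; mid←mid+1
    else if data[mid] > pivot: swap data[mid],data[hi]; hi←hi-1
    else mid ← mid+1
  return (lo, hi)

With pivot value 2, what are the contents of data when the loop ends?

[1,1,2,2,2,2,2,3,3,3,3,3]

pivot = 2; lo=0, mid=0, hi=11
data[mid]=2=2: mid=1
data[mid]=3>2: swap data[1],data[11]; hi=10 → [2,2,2,3,2,3,3,1,2,1,3,3]
data[mid]=2=2: mid=2
data[mid]=2=2: mid=3
data[mid]=3>2: swap data[3],data[10]; hi=9 → [2,2,2,3,2,3,3,1,2,1,3,3]
data[mid]=3>2: swap data[3],data[9]; hi=8 → [2,2,2,1,2,3,3,1,2,3,3,3]
data[mid]=1<2: swap data[0],data[3]; lo=1,mid=4 → [1,2,2,2,2,3,3,1,2,3,3,3]
data[mid]=2=2: mid=5
data[mid]=3>2: swap data[5],data[8]; hi=7 → [1,2,2,2,2,2,3,1,3,3,3,3]
data[mid]=2=2: mid=6
data[mid]=3>2: swap data[6],data[7]; hi=6 → [1,2,2,2,2,2,1,3,3,3,3,3]
data[mid]=1<2: swap data[1],data[6]; lo=2,mid=7 → [1,1,2,2,2,2,2,3,3,3,3,3]
end: lo=2, hi=6; data = [1,1,2,2,2,2,2,3,3,3,3,3]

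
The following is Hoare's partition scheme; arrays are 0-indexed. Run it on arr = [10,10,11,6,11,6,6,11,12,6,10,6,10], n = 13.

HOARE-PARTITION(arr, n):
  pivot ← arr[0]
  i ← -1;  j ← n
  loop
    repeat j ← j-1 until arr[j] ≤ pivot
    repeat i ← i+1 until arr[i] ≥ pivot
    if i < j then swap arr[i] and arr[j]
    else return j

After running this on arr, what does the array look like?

pivot = arr[0] = 10; i = -1, j = 13
j→12 (arr[12]=10≤10), i→0 (arr[0]=10≥10); i<j, swap → [10,10,11,6,11,6,6,11,12,6,10,6,10]
j→11 (arr[11]=6≤10), i→1 (arr[1]=10≥10); i<j, swap → [10,6,11,6,11,6,6,11,12,6,10,10,10]
j→10 (arr[10]=10≤10), i→2 (arr[2]=11≥10); i<j, swap → [10,6,10,6,11,6,6,11,12,6,11,10,10]
j→9 (arr[9]=6≤10), i→4 (arr[4]=11≥10); i<j, swap → [10,6,10,6,6,6,6,11,12,11,11,10,10]
j→6, i→7; i≥j, return j=6. arr = [10,6,10,6,6,6,6,11,12,11,11,10,10]

[10,6,10,6,6,6,6,11,12,11,11,10,10]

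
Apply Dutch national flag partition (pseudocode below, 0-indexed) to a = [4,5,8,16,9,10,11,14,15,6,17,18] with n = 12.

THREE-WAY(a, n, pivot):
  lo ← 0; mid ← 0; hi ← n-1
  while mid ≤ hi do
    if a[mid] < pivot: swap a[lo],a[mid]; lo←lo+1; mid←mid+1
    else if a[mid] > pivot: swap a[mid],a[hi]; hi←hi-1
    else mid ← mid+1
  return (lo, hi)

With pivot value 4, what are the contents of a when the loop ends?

[4,8,16,9,10,11,14,15,6,17,18,5]

pivot = 4; lo=0, mid=0, hi=11
a[mid]=4=4: mid=1
a[mid]=5>4: swap a[1],a[11]; hi=10 → [4,18,8,16,9,10,11,14,15,6,17,5]
a[mid]=18>4: swap a[1],a[10]; hi=9 → [4,17,8,16,9,10,11,14,15,6,18,5]
a[mid]=17>4: swap a[1],a[9]; hi=8 → [4,6,8,16,9,10,11,14,15,17,18,5]
a[mid]=6>4: swap a[1],a[8]; hi=7 → [4,15,8,16,9,10,11,14,6,17,18,5]
a[mid]=15>4: swap a[1],a[7]; hi=6 → [4,14,8,16,9,10,11,15,6,17,18,5]
a[mid]=14>4: swap a[1],a[6]; hi=5 → [4,11,8,16,9,10,14,15,6,17,18,5]
a[mid]=11>4: swap a[1],a[5]; hi=4 → [4,10,8,16,9,11,14,15,6,17,18,5]
a[mid]=10>4: swap a[1],a[4]; hi=3 → [4,9,8,16,10,11,14,15,6,17,18,5]
a[mid]=9>4: swap a[1],a[3]; hi=2 → [4,16,8,9,10,11,14,15,6,17,18,5]
a[mid]=16>4: swap a[1],a[2]; hi=1 → [4,8,16,9,10,11,14,15,6,17,18,5]
a[mid]=8>4: swap a[1],a[1]; hi=0 → [4,8,16,9,10,11,14,15,6,17,18,5]
end: lo=0, hi=0; a = [4,8,16,9,10,11,14,15,6,17,18,5]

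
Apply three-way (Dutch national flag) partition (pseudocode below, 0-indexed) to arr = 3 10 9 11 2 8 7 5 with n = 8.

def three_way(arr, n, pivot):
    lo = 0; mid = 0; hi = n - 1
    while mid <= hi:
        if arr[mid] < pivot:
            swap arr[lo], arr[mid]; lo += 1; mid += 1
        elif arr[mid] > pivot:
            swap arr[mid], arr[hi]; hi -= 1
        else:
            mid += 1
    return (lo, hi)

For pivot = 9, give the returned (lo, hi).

pivot = 9; lo=0, mid=0, hi=7
arr[mid]=3<9: swap arr[0],arr[0]; lo=1,mid=1 → 3 10 9 11 2 8 7 5
arr[mid]=10>9: swap arr[1],arr[7]; hi=6 → 3 5 9 11 2 8 7 10
arr[mid]=5<9: swap arr[1],arr[1]; lo=2,mid=2 → 3 5 9 11 2 8 7 10
arr[mid]=9=9: mid=3
arr[mid]=11>9: swap arr[3],arr[6]; hi=5 → 3 5 9 7 2 8 11 10
arr[mid]=7<9: swap arr[2],arr[3]; lo=3,mid=4 → 3 5 7 9 2 8 11 10
arr[mid]=2<9: swap arr[3],arr[4]; lo=4,mid=5 → 3 5 7 2 9 8 11 10
arr[mid]=8<9: swap arr[4],arr[5]; lo=5,mid=6 → 3 5 7 2 8 9 11 10
end: lo=5, hi=5; arr = 3 5 7 2 8 9 11 10

(5, 5)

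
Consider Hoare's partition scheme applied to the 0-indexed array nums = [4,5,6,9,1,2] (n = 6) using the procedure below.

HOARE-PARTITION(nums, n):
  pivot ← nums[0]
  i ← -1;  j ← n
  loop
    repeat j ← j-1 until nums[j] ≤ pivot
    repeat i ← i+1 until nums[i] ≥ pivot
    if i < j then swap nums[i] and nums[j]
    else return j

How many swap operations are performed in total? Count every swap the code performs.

pivot = nums[0] = 4; i = -1, j = 6
j→5 (nums[5]=2≤4), i→0 (nums[0]=4≥4); i<j, swap → [2,5,6,9,1,4]
j→4 (nums[4]=1≤4), i→1 (nums[1]=5≥4); i<j, swap → [2,1,6,9,5,4]
j→1, i→2; i≥j, return j=1. nums = [2,1,6,9,5,4]

2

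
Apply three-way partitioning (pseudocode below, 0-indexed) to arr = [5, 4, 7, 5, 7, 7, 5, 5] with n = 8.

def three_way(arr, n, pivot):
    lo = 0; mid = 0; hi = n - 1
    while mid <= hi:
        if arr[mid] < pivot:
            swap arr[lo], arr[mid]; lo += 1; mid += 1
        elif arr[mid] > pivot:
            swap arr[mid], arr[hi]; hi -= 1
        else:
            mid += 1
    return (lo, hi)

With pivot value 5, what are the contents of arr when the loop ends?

pivot = 5; lo=0, mid=0, hi=7
arr[mid]=5=5: mid=1
arr[mid]=4<5: swap arr[0],arr[1]; lo=1,mid=2 → [4, 5, 7, 5, 7, 7, 5, 5]
arr[mid]=7>5: swap arr[2],arr[7]; hi=6 → [4, 5, 5, 5, 7, 7, 5, 7]
arr[mid]=5=5: mid=3
arr[mid]=5=5: mid=4
arr[mid]=7>5: swap arr[4],arr[6]; hi=5 → [4, 5, 5, 5, 5, 7, 7, 7]
arr[mid]=5=5: mid=5
arr[mid]=7>5: swap arr[5],arr[5]; hi=4 → [4, 5, 5, 5, 5, 7, 7, 7]
end: lo=1, hi=4; arr = [4, 5, 5, 5, 5, 7, 7, 7]

[4, 5, 5, 5, 5, 7, 7, 7]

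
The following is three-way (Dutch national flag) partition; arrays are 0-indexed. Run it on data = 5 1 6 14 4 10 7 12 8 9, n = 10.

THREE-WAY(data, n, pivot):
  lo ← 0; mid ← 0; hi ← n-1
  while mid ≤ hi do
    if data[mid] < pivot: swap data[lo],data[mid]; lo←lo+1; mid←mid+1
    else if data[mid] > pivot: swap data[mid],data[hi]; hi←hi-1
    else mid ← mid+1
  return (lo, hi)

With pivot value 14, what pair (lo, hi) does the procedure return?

(9, 9)

lo=0 mid=0 hi=9
5<14: swap(0,0), lo=1 mid=1 ⇒ 5 1 6 14 4 10 7 12 8 9
1<14: swap(1,1), lo=2 mid=2 ⇒ 5 1 6 14 4 10 7 12 8 9
6<14: swap(2,2), lo=3 mid=3 ⇒ 5 1 6 14 4 10 7 12 8 9
14=14: mid=4
4<14: swap(3,4), lo=4 mid=5 ⇒ 5 1 6 4 14 10 7 12 8 9
10<14: swap(4,5), lo=5 mid=6 ⇒ 5 1 6 4 10 14 7 12 8 9
7<14: swap(5,6), lo=6 mid=7 ⇒ 5 1 6 4 10 7 14 12 8 9
12<14: swap(6,7), lo=7 mid=8 ⇒ 5 1 6 4 10 7 12 14 8 9
8<14: swap(7,8), lo=8 mid=9 ⇒ 5 1 6 4 10 7 12 8 14 9
9<14: swap(8,9), lo=9 mid=10 ⇒ 5 1 6 4 10 7 12 8 9 14
done. lo=9 hi=9; data=5 1 6 4 10 7 12 8 9 14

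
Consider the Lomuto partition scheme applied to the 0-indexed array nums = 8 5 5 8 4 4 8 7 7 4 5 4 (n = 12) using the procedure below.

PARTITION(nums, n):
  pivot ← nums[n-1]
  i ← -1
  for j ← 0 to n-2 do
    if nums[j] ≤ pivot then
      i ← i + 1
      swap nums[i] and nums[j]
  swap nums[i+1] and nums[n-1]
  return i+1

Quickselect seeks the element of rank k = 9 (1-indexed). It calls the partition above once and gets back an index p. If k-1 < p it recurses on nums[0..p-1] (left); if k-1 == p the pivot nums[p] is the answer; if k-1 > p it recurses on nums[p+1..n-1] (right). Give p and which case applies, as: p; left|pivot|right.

3; right

pivot = nums[11] = 4; i = -1
j=0: nums[0]=8 > 4 → no swap
j=1: nums[1]=5 > 4 → no swap
j=2: nums[2]=5 > 4 → no swap
j=3: nums[3]=8 > 4 → no swap
j=4: nums[4]=4 ≤ 4 → i=0, swap nums[0],nums[4] → 4 5 5 8 8 4 8 7 7 4 5 4
j=5: nums[5]=4 ≤ 4 → i=1, swap nums[1],nums[5] → 4 4 5 8 8 5 8 7 7 4 5 4
j=6: nums[6]=8 > 4 → no swap
j=7: nums[7]=7 > 4 → no swap
j=8: nums[8]=7 > 4 → no swap
j=9: nums[9]=4 ≤ 4 → i=2, swap nums[2],nums[9] → 4 4 4 8 8 5 8 7 7 5 5 4
j=10: nums[10]=5 > 4 → no swap
final swap nums[3],nums[11] → 4 4 4 4 8 5 8 7 7 5 5 8; return 3
p = 3; k-1 = 8 > 3 ⇒ right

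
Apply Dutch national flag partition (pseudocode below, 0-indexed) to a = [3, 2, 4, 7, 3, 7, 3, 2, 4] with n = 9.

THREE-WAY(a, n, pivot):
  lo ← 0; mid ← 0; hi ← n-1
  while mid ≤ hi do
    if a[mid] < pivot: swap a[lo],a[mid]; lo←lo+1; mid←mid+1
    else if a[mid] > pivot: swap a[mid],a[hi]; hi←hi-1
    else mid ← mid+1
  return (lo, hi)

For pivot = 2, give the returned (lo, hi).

(0, 1)

lo=0 mid=0 hi=8
3>2: swap(0,8), hi=7 ⇒ [4, 2, 4, 7, 3, 7, 3, 2, 3]
4>2: swap(0,7), hi=6 ⇒ [2, 2, 4, 7, 3, 7, 3, 4, 3]
2=2: mid=1
2=2: mid=2
4>2: swap(2,6), hi=5 ⇒ [2, 2, 3, 7, 3, 7, 4, 4, 3]
3>2: swap(2,5), hi=4 ⇒ [2, 2, 7, 7, 3, 3, 4, 4, 3]
7>2: swap(2,4), hi=3 ⇒ [2, 2, 3, 7, 7, 3, 4, 4, 3]
3>2: swap(2,3), hi=2 ⇒ [2, 2, 7, 3, 7, 3, 4, 4, 3]
7>2: swap(2,2), hi=1 ⇒ [2, 2, 7, 3, 7, 3, 4, 4, 3]
done. lo=0 hi=1; a=[2, 2, 7, 3, 7, 3, 4, 4, 3]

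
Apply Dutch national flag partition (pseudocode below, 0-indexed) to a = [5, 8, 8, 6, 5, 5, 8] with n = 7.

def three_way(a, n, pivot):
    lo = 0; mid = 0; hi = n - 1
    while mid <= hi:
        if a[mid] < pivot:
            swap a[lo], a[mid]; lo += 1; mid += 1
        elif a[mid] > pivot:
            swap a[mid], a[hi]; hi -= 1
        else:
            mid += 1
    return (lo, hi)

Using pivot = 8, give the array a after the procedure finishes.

[5, 6, 5, 5, 8, 8, 8]

pivot = 8; lo=0, mid=0, hi=6
a[mid]=5<8: swap a[0],a[0]; lo=1,mid=1 → [5, 8, 8, 6, 5, 5, 8]
a[mid]=8=8: mid=2
a[mid]=8=8: mid=3
a[mid]=6<8: swap a[1],a[3]; lo=2,mid=4 → [5, 6, 8, 8, 5, 5, 8]
a[mid]=5<8: swap a[2],a[4]; lo=3,mid=5 → [5, 6, 5, 8, 8, 5, 8]
a[mid]=5<8: swap a[3],a[5]; lo=4,mid=6 → [5, 6, 5, 5, 8, 8, 8]
a[mid]=8=8: mid=7
end: lo=4, hi=6; a = [5, 6, 5, 5, 8, 8, 8]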